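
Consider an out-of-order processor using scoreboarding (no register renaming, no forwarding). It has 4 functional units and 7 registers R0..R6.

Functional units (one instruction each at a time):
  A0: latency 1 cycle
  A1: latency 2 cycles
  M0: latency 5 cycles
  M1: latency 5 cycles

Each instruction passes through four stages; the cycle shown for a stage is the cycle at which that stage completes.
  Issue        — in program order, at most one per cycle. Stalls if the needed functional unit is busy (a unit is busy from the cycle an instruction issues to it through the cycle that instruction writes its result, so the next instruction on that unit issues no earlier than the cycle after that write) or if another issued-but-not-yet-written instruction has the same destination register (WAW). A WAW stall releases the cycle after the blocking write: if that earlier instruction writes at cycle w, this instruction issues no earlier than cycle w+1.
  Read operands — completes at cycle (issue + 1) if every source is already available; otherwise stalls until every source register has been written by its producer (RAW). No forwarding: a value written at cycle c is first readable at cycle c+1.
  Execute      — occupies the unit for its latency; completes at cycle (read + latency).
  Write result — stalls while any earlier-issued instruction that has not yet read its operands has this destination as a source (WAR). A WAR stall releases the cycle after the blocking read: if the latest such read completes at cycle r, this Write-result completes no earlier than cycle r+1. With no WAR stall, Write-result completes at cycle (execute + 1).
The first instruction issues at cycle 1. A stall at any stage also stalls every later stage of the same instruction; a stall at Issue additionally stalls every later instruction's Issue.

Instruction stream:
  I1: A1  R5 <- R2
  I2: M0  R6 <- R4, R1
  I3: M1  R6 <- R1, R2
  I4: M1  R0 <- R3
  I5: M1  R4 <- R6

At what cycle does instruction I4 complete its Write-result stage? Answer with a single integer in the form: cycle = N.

[I1] 1/2/4/5
[I2] 2/3/8/9
[I3] 10/11/16/17  (WAW R6: wait I2 write@9)
[I4] 18/19/24/25  (struct: M1 busy until I3 writes@17)
[I5] 26/27/32/33  (struct: M1 busy until I4 writes@25)

cycle = 25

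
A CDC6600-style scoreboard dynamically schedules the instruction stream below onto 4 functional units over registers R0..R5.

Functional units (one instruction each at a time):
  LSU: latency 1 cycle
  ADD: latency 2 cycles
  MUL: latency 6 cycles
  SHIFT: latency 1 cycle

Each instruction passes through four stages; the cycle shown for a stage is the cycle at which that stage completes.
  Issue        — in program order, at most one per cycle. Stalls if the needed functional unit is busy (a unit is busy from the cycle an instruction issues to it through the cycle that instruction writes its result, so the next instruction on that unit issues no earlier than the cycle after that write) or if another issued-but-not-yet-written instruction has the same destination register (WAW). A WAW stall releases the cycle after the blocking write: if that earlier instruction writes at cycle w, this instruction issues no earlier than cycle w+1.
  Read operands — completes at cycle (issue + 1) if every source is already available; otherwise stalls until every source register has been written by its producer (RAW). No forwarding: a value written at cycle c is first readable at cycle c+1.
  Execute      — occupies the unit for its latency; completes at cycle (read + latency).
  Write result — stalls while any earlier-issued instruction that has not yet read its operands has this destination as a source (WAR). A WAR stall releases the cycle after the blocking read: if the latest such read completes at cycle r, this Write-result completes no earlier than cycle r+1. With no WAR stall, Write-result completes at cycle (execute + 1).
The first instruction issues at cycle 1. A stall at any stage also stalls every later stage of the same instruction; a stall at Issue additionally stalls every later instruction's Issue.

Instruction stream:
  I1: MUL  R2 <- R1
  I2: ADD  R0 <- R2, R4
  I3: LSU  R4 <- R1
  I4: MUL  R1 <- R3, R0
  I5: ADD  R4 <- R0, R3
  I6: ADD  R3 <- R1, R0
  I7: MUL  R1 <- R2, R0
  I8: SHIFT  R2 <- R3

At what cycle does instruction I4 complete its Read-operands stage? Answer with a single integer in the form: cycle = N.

t=1  issue I1 (MUL)
t=2  I1 read-ops · issue I2 (ADD)
t=3  issue I3 (LSU)
t=4  I3 read-ops
t=5  I3 finished on LSU
t=8  I1 finished on MUL
t=9  I1→R2
t=10  I2 read-ops · issue I4 (MUL)
t=11  I3→R4
t=12  I2 finished on ADD
t=13  I2→R0
t=14  I4 read-ops · issue I5 (ADD)
t=15  I5 read-ops
t=17  I5 finished on ADD
t=18  I5→R4
t=19  issue I6 (ADD)
t=20  I4 finished on MUL
t=21  I4→R1
t=22  I6 read-ops · issue I7 (MUL)
t=23  I7 read-ops · issue I8 (SHIFT)
t=24  I6 finished on ADD
t=25  I6→R3
t=26  I8 read-ops
t=27  I8 finished on SHIFT
t=28  I8→R2
t=29  I7 finished on MUL
t=30  I7→R1

cycle = 14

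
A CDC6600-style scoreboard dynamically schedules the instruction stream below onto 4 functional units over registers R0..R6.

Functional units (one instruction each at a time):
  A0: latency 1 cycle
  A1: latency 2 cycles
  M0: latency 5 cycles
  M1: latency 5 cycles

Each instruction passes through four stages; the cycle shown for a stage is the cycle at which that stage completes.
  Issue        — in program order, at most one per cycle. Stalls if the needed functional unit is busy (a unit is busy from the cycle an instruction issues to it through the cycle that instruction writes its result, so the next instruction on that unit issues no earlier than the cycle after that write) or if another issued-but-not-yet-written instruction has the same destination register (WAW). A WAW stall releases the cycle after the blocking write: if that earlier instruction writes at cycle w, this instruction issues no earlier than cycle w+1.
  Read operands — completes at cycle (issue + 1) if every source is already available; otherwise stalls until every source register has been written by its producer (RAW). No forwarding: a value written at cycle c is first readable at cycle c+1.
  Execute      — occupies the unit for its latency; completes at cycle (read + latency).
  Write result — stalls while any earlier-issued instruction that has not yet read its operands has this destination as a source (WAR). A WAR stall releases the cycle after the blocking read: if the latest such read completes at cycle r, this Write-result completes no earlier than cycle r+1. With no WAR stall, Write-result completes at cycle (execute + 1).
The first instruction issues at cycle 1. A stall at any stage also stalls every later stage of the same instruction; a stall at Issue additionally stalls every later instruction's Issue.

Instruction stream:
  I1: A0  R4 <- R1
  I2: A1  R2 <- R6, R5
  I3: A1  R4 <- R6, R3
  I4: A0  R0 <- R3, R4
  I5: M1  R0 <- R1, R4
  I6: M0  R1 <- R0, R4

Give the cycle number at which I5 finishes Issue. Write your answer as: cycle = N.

  I1 | 1 | 2 | 3 | 4
  I2 | 2 | 3 | 5 | 6
  I3 | 7 | 8 | 10 | 11   struct: A1 busy until I2 writes@6
  I4 | 8 | 12 | 13 | 14   RAW R4: wait I3 write@11
  I5 | 15 | 16 | 21 | 22   WAW R0: wait I4 write@14
  I6 | 16 | 23 | 28 | 29   RAW R0: wait I5 write@22

cycle = 15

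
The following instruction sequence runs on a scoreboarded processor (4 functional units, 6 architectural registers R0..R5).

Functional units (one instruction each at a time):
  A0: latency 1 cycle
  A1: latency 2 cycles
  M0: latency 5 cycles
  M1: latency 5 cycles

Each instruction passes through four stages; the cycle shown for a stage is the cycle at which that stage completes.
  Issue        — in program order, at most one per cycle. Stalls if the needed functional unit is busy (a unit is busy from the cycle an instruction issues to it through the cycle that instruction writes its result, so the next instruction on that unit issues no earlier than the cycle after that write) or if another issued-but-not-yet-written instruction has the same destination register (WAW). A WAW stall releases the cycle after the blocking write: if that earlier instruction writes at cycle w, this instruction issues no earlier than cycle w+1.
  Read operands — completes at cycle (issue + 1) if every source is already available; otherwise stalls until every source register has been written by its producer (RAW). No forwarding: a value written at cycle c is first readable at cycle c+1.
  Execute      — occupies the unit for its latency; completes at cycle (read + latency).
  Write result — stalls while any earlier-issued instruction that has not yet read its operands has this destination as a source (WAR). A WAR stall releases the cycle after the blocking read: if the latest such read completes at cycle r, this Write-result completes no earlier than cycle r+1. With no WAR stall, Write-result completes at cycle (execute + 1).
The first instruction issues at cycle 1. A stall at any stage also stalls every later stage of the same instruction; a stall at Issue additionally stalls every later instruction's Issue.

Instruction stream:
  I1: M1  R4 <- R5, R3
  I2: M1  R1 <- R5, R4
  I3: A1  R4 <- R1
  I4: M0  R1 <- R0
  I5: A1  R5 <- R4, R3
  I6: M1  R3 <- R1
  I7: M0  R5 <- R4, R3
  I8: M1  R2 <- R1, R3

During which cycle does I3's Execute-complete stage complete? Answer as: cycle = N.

cycle = 19

  I1 | 1 | 2 | 7 | 8
  I2 | 9 | 10 | 15 | 16   struct: M1 busy until I1 writes@8
  I3 | 10 | 17 | 19 | 20   RAW R1: wait I2 write@16
  I4 | 17 | 18 | 23 | 24   WAW R1: wait I2 write@16
  I5 | 21 | 22 | 24 | 25   struct: A1 busy until I3 writes@20
  I6 | 22 | 25 | 30 | 31   RAW R1: wait I4 write@24
  I7 | 26 | 32 | 37 | 38   WAW R5: wait I5 write@25 · RAW R3: wait I6 write@31
  I8 | 32 | 33 | 38 | 39   struct: M1 busy until I6 writes@31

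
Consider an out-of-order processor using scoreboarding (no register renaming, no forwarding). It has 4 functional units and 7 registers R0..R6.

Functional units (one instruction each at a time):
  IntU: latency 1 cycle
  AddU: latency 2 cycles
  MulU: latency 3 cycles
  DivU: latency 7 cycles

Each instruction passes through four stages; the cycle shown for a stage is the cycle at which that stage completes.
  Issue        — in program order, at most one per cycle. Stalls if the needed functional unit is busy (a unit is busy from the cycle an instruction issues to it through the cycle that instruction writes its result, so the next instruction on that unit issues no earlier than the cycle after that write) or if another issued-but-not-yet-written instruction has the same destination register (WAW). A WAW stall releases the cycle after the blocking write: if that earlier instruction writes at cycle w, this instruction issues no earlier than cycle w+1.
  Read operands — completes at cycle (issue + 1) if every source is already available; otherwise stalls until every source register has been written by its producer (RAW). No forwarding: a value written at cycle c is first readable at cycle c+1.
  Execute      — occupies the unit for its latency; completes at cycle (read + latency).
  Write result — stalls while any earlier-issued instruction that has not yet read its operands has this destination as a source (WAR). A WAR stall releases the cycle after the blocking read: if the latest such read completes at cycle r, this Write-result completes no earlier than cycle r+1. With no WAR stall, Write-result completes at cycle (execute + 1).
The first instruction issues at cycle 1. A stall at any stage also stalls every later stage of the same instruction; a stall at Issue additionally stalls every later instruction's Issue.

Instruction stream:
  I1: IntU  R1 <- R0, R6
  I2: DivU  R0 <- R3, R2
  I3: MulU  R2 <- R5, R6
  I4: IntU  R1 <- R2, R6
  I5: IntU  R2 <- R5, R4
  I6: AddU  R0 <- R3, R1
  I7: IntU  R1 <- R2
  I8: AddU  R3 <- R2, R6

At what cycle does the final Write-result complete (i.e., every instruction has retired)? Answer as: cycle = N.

I1: IS=1 RO=2 EX=3 WR=4
I2: IS=2 RO=3 EX=10 WR=11
I3: IS=3 RO=4 EX=7 WR=8
I4: IS=5 RO=9 EX=10 WR=11  [struct: IntU busy until I1 writes@4; RAW R2: wait I3 write@8]
I5: IS=12 RO=13 EX=14 WR=15  [struct: IntU busy until I4 writes@11]
I6: IS=13 RO=14 EX=16 WR=17
I7: IS=16 RO=17 EX=18 WR=19  [struct: IntU busy until I5 writes@15]
I8: IS=18 RO=19 EX=21 WR=22  [struct: AddU busy until I6 writes@17]

cycle = 22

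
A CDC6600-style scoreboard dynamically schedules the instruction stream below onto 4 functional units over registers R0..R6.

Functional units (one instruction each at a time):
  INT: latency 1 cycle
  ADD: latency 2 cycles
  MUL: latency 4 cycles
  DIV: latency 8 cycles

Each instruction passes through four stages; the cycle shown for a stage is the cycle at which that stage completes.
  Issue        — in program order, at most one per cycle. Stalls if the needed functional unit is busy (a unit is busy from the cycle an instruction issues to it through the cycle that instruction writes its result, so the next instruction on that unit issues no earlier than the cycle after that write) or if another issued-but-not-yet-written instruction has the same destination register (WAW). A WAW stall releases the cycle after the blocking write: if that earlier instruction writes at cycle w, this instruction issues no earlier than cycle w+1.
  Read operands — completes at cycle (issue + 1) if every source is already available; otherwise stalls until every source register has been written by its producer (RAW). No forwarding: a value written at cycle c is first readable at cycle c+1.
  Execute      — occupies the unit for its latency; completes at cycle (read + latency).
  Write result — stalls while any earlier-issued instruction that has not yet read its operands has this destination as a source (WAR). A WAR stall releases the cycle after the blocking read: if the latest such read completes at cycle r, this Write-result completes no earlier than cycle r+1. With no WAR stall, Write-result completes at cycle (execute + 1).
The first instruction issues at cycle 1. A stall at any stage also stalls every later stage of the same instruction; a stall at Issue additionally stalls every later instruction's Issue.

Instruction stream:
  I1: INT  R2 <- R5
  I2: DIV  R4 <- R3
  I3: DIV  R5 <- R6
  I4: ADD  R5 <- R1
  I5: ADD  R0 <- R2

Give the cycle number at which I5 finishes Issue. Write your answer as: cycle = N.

[I1] 1/2/3/4
[I2] 2/3/11/12
[I3] 13/14/22/23  (struct: DIV busy until I2 writes@12)
[I4] 24/25/27/28  (WAW R5: wait I3 write@23)
[I5] 29/30/32/33  (struct: ADD busy until I4 writes@28)

cycle = 29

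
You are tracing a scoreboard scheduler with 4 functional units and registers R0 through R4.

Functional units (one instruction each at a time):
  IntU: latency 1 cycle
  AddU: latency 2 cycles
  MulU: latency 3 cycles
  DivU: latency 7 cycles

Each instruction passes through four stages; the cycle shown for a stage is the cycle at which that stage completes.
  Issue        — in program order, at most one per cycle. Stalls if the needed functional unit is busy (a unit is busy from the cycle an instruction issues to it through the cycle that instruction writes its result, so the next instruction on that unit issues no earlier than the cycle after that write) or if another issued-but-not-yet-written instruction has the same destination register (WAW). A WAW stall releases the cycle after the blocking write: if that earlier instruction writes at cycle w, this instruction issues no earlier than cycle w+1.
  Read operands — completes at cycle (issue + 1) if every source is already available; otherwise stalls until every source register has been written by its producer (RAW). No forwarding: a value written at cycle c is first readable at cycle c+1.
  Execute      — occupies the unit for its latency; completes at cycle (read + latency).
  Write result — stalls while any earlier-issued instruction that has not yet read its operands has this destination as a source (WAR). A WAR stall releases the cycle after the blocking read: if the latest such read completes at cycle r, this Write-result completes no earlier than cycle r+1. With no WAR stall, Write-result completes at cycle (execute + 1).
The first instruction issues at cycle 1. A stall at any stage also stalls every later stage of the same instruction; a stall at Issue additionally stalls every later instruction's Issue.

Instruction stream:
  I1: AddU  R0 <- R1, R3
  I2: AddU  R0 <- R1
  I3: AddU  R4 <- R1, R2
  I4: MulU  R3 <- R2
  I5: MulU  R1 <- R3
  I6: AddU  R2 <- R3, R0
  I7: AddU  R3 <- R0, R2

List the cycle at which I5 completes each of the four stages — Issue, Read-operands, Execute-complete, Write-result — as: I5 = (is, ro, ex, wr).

c1: I1→AddU
c2: I1 RO
c4: I1 EX
c5: I1 WR R0
c6: I2→AddU
c7: I2 RO
c9: I2 EX
c10: I2 WR R0
c11: I3→AddU
c12: I3 RO; I4→MulU
c13: I4 RO
c14: I3 EX
c15: I3 WR R4
c16: I4 EX
c17: I4 WR R3
c18: I5→MulU
c19: I5 RO; I6→AddU
c20: I6 RO
c22: I5 EX; I6 EX
c23: I5 WR R1; I6 WR R2
c24: I7→AddU
c25: I7 RO
c27: I7 EX
c28: I7 WR R3

I5 = (18, 19, 22, 23)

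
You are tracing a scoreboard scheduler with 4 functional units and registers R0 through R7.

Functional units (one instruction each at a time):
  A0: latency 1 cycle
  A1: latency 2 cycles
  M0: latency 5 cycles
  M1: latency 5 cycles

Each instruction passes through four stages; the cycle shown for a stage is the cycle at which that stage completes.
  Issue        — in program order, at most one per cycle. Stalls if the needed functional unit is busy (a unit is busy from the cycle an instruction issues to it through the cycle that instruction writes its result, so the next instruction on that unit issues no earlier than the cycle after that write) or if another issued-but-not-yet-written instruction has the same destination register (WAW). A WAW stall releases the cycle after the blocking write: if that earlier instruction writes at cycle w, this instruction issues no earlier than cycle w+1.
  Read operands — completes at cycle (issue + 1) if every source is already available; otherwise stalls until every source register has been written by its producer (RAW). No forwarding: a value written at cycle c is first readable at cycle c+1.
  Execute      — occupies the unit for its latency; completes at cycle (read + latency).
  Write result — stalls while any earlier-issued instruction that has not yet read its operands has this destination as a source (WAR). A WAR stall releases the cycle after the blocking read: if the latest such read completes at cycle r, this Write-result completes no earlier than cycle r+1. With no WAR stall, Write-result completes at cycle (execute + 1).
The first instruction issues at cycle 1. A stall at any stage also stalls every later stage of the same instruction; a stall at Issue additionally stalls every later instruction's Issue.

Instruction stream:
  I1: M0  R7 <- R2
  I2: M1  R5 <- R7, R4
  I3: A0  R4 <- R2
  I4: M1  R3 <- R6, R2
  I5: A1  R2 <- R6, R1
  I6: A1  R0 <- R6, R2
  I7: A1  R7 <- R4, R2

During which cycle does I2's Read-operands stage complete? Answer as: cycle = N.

cycle = 9

I1: IS=1 RO=2 EX=7 WR=8
I2: IS=2 RO=9 EX=14 WR=15  [RAW R7: wait I1 write@8]
I3: IS=3 RO=4 EX=5 WR=10  [WAR R4: wait I2 read@9]
I4: IS=16 RO=17 EX=22 WR=23  [struct: M1 busy until I2 writes@15]
I5: IS=17 RO=18 EX=20 WR=21
I6: IS=22 RO=23 EX=25 WR=26  [struct: A1 busy until I5 writes@21]
I7: IS=27 RO=28 EX=30 WR=31  [struct: A1 busy until I6 writes@26]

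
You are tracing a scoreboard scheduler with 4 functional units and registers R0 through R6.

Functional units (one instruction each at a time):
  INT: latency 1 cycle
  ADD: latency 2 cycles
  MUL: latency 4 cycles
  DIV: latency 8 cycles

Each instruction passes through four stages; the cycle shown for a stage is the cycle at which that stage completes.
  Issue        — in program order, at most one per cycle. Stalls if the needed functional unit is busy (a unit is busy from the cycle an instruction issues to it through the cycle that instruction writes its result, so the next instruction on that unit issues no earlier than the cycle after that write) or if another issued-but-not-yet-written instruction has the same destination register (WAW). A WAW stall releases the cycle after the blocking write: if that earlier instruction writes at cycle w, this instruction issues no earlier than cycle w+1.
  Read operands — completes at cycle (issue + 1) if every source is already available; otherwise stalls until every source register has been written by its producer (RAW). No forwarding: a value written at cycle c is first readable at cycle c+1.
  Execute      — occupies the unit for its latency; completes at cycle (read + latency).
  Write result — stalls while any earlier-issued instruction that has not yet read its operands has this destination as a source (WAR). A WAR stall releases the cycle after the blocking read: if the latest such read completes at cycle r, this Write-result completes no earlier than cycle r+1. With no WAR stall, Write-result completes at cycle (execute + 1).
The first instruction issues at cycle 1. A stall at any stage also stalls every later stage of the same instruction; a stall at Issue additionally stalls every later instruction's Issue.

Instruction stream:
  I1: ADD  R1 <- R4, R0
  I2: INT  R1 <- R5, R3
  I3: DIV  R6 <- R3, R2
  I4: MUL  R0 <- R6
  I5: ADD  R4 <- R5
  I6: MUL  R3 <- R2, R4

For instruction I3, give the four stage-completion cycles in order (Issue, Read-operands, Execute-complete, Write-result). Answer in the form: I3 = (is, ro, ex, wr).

I1  is:1  ro:2  ex:4  wr:5
I2  is:6  ro:7  ex:8  wr:9  — WAW R1: wait I1 write@5
I3  is:7  ro:8  ex:16  wr:17
I4  is:8  ro:18  ex:22  wr:23  — RAW R6: wait I3 write@17
I5  is:9  ro:10  ex:12  wr:13
I6  is:24  ro:25  ex:29  wr:30  — struct: MUL busy until I4 writes@23

I3 = (7, 8, 16, 17)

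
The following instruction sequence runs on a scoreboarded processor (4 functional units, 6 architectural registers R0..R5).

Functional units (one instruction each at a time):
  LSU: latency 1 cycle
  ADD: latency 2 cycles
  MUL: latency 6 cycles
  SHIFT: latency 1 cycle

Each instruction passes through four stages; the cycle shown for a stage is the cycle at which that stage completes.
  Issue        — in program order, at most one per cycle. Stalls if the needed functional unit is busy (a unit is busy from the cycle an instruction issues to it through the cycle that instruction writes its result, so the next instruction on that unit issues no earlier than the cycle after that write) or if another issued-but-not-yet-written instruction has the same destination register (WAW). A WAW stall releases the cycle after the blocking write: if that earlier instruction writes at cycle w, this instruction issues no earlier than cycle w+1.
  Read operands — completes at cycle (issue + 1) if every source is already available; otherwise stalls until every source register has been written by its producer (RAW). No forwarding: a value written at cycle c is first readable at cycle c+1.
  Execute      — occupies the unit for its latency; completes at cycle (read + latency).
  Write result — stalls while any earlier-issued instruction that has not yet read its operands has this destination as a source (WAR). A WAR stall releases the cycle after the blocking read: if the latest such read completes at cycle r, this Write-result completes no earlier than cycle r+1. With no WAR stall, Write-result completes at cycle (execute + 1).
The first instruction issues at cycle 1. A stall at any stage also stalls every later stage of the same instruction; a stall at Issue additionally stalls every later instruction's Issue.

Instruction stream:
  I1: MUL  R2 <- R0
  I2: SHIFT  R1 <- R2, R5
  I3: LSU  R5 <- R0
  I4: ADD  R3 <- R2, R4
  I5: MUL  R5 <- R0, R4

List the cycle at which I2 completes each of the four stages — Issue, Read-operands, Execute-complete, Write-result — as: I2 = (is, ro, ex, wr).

t=1  I1 dispatched to MUL
t=2  I1 operands ready | I2 dispatched to SHIFT
t=3  I3 dispatched to LSU
t=4  I3 operands ready | I4 dispatched to ADD
t=5  I3 complete
t=8  I1 complete
t=9  R2←I1
t=10  I2 operands ready | I4 operands ready
t=11  I2 complete | R5←I3
t=12  R1←I2 | I4 complete | I5 dispatched to MUL
t=13  R3←I4 | I5 operands ready
t=19  I5 complete
t=20  R5←I5

I2 = (2, 10, 11, 12)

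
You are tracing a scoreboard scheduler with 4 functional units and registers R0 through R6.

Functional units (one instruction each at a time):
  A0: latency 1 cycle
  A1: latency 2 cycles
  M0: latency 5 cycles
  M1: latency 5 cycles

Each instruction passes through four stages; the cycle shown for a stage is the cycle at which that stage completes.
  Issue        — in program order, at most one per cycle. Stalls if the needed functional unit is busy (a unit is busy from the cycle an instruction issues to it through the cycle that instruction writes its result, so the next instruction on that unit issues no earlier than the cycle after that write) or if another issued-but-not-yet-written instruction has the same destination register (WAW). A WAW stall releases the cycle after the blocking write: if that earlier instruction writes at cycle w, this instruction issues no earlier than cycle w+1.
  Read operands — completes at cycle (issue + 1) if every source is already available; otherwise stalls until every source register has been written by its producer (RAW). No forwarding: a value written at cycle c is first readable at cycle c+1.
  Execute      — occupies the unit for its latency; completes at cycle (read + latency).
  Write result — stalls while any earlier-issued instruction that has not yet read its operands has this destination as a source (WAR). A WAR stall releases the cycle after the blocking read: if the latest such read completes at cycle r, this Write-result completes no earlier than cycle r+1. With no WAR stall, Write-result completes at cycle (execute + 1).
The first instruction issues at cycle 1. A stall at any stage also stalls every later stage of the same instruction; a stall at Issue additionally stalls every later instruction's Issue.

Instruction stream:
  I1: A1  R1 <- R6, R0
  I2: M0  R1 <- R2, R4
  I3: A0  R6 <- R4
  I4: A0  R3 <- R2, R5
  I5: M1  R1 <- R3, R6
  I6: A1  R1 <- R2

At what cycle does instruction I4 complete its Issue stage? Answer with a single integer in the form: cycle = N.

I1: IS=1 RO=2 EX=4 WR=5
I2: IS=6 RO=7 EX=12 WR=13  [WAW R1: wait I1 write@5]
I3: IS=7 RO=8 EX=9 WR=10
I4: IS=11 RO=12 EX=13 WR=14  [struct: A0 busy until I3 writes@10]
I5: IS=14 RO=15 EX=20 WR=21  [WAW R1: wait I2 write@13]
I6: IS=22 RO=23 EX=25 WR=26  [WAW R1: wait I5 write@21]

cycle = 11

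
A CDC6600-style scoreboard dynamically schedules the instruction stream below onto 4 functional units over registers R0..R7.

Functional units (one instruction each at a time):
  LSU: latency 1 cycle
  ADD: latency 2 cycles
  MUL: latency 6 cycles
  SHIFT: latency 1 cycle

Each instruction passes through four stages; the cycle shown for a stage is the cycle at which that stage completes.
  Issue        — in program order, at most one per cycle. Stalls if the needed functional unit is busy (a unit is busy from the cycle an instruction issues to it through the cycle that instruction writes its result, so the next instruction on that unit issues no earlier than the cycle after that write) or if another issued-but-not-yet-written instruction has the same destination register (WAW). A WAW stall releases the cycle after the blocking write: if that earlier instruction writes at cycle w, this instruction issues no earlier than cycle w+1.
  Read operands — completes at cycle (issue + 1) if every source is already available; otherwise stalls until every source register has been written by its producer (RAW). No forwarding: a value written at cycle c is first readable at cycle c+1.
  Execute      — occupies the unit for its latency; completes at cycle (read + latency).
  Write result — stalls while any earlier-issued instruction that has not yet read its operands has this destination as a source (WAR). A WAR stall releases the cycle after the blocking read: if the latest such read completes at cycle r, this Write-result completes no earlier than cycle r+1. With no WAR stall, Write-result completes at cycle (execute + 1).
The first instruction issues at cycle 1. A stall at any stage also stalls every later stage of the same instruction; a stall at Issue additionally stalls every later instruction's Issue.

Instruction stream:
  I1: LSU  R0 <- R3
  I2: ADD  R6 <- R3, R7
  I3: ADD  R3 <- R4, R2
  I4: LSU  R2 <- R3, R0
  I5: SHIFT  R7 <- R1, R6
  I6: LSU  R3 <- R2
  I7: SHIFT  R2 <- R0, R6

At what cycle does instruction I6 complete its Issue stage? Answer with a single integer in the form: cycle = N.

cycle = 15

cycle 1: I1 issues→LSU
cycle 2: I1 reads · I2 issues→ADD
cycle 3: I1 exec-done · I2 reads
cycle 4: I1 writes R0
cycle 5: I2 exec-done
cycle 6: I2 writes R6
cycle 7: I3 issues→ADD
cycle 8: I3 reads · I4 issues→LSU
cycle 9: I5 issues→SHIFT
cycle 10: I3 exec-done · I5 reads
cycle 11: I3 writes R3 · I5 exec-done
cycle 12: I4 reads · I5 writes R7
cycle 13: I4 exec-done
cycle 14: I4 writes R2
cycle 15: I6 issues→LSU
cycle 16: I6 reads · I7 issues→SHIFT
cycle 17: I6 exec-done · I7 reads
cycle 18: I6 writes R3 · I7 exec-done
cycle 19: I7 writes R2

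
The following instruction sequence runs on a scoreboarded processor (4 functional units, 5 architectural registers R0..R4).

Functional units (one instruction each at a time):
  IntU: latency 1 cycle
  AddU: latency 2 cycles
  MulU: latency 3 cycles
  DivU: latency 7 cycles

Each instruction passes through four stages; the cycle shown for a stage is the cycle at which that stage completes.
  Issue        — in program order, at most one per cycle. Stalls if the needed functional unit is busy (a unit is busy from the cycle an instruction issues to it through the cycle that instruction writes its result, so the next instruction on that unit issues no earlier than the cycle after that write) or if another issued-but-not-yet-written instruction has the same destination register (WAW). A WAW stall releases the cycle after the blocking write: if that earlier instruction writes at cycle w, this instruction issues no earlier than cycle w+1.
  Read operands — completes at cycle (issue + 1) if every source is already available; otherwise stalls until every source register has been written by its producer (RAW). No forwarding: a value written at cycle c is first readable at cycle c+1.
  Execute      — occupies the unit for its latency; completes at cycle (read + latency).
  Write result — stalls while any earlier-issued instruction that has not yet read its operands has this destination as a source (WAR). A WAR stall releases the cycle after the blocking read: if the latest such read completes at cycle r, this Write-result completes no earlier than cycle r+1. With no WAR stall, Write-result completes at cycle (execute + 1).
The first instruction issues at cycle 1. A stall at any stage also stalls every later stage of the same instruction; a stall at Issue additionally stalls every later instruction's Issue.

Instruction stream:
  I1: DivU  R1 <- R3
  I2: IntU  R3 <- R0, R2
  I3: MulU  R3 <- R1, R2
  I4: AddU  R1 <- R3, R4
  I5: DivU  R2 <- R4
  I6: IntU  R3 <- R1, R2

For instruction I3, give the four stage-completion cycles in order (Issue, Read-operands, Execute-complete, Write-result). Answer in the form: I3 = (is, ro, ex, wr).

t=1  I1→DivU
t=2  I1 RO; I2→IntU
t=3  I2 RO
t=4  I2 EX
t=5  I2 WR R3
t=6  I3→MulU
t=9  I1 EX
t=10  I1 WR R1
t=11  I3 RO; I4→AddU
t=12  I5→DivU
t=13  I5 RO
t=14  I3 EX
t=15  I3 WR R3
t=16  I4 RO; I6→IntU
t=18  I4 EX
t=19  I4 WR R1
t=20  I5 EX
t=21  I5 WR R2
t=22  I6 RO
t=23  I6 EX
t=24  I6 WR R3

I3 = (6, 11, 14, 15)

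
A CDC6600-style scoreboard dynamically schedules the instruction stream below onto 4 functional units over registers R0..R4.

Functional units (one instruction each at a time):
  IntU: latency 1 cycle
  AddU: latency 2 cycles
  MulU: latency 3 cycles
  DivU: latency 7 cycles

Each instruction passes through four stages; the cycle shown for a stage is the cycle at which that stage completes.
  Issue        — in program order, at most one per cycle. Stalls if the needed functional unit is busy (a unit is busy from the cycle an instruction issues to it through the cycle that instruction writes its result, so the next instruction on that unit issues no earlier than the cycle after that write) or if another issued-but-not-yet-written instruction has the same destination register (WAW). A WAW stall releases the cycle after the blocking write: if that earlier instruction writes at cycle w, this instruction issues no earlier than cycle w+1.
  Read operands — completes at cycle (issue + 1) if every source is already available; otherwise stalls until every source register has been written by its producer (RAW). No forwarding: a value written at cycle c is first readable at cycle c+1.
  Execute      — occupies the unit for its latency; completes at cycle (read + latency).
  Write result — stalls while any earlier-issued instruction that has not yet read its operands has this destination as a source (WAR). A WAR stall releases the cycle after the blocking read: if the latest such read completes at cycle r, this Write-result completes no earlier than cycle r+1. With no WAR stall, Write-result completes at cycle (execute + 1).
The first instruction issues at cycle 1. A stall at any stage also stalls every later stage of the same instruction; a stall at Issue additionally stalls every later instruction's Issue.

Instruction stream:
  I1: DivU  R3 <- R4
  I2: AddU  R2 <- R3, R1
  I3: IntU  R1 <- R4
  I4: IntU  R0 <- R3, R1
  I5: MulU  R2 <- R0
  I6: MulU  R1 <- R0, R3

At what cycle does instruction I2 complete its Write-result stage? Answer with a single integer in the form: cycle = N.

cycle = 14

1) issue 1, read 2, done 9, write 10
2) issue 2, read 11, done 13, write 14  <RAW R3: wait I1 write@10>
3) issue 3, read 4, done 5, write 12  <WAR R1: wait I2 read@11>
4) issue 13, read 14, done 15, write 16  <struct: IntU busy until I3 writes@12>
5) issue 15, read 17, done 20, write 21  <WAW R2: wait I2 write@14 / RAW R0: wait I4 write@16>
6) issue 22, read 23, done 26, write 27  <struct: MulU busy until I5 writes@21>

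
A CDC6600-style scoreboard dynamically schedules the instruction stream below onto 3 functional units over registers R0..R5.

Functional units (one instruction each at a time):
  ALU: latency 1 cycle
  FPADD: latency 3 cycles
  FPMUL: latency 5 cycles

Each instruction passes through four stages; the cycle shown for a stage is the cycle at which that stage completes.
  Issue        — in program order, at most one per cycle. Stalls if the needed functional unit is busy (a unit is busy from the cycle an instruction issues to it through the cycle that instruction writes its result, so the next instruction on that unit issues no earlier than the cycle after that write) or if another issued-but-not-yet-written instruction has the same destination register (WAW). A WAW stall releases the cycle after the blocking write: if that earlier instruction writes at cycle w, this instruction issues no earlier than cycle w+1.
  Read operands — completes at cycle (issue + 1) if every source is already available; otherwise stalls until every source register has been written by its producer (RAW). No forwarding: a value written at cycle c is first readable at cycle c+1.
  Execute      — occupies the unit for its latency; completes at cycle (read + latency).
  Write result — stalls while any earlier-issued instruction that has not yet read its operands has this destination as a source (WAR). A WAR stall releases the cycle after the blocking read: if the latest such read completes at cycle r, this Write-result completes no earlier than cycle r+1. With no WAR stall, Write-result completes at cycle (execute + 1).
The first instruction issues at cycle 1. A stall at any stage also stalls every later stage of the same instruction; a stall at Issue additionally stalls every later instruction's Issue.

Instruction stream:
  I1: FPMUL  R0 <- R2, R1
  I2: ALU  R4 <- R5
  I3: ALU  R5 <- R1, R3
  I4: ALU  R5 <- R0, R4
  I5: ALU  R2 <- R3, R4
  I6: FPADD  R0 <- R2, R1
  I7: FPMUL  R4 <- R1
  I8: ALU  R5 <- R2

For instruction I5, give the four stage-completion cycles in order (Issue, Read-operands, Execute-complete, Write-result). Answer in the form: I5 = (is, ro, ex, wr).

  I1 | 1 | 2 | 7 | 8
  I2 | 2 | 3 | 4 | 5
  I3 | 6 | 7 | 8 | 9   struct: ALU busy until I2 writes@5
  I4 | 10 | 11 | 12 | 13   struct: ALU busy until I3 writes@9
  I5 | 14 | 15 | 16 | 17   struct: ALU busy until I4 writes@13
  I6 | 15 | 18 | 21 | 22   RAW R2: wait I5 write@17
  I7 | 16 | 17 | 22 | 23
  I8 | 18 | 19 | 20 | 21   struct: ALU busy until I5 writes@17

I5 = (14, 15, 16, 17)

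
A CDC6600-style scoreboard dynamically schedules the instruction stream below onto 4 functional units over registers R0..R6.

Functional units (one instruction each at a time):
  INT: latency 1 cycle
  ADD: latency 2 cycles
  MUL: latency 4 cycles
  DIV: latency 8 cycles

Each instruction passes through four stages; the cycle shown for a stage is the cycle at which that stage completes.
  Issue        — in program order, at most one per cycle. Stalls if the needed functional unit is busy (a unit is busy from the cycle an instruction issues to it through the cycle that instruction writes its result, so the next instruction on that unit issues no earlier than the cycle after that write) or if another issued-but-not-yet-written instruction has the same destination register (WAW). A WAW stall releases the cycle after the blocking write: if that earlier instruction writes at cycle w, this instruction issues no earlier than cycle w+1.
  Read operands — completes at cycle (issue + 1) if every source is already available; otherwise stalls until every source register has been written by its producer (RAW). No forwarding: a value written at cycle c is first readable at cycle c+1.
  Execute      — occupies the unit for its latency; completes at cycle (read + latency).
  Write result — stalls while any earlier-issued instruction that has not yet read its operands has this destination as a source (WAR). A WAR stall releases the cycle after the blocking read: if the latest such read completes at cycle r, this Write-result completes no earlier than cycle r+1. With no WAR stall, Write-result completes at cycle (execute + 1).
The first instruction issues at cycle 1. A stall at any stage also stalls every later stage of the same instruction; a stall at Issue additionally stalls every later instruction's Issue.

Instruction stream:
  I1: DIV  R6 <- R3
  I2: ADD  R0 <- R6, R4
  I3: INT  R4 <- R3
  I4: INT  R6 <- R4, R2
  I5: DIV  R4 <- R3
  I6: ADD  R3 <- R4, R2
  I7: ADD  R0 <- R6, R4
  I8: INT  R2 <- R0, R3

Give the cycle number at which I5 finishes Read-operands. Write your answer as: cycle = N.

cycle = 16

  I1 | 1 | 2 | 10 | 11
  I2 | 2 | 12 | 14 | 15   RAW R6: wait I1 write@11
  I3 | 3 | 4 | 5 | 13   WAR R4: wait I2 read@12
  I4 | 14 | 15 | 16 | 17   struct: INT busy until I3 writes@13
  I5 | 15 | 16 | 24 | 25
  I6 | 16 | 26 | 28 | 29   RAW R4: wait I5 write@25
  I7 | 30 | 31 | 33 | 34   struct: ADD busy until I6 writes@29
  I8 | 31 | 35 | 36 | 37   RAW R0: wait I7 write@34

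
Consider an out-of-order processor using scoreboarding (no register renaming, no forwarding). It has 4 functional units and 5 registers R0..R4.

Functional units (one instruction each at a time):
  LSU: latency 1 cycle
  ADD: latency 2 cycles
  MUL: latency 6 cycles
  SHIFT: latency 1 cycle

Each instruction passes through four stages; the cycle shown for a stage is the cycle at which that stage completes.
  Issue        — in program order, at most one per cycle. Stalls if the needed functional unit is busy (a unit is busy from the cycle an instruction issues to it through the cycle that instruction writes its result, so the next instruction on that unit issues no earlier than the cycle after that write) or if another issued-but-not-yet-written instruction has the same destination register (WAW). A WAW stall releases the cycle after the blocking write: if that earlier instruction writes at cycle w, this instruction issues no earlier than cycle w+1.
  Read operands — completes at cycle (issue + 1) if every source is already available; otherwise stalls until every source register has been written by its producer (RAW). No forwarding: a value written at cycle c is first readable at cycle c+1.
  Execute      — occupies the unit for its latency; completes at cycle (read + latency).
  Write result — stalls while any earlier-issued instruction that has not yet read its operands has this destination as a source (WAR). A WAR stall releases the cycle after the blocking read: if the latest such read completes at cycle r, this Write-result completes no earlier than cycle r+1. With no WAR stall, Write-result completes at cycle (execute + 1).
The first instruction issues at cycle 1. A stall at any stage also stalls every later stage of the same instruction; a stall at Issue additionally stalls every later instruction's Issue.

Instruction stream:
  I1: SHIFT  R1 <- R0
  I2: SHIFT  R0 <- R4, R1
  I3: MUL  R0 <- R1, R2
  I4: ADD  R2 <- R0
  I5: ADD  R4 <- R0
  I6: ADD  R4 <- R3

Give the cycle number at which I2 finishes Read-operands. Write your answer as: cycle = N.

cycle = 6

c1: I1 issues→SHIFT
c2: I1 reads
c3: I1 exec-done
c4: I1 writes R1
c5: I2 issues→SHIFT
c6: I2 reads
c7: I2 exec-done
c8: I2 writes R0
c9: I3 issues→MUL
c10: I3 reads · I4 issues→ADD
c16: I3 exec-done
c17: I3 writes R0
c18: I4 reads
c20: I4 exec-done
c21: I4 writes R2
c22: I5 issues→ADD
c23: I5 reads
c25: I5 exec-done
c26: I5 writes R4
c27: I6 issues→ADD
c28: I6 reads
c30: I6 exec-done
c31: I6 writes R4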